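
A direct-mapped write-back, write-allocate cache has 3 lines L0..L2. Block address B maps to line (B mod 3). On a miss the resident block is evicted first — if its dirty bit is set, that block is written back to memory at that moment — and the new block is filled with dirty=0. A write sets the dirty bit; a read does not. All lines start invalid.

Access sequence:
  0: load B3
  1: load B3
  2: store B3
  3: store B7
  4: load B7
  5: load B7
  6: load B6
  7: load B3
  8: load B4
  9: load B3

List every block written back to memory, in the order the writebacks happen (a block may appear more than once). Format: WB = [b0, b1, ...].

WB = [3, 7]

0: R B3 → L0 miss [-]
1: R B3 → L0 hit [-]
2: W B3 → L0 hit [D]
3: W B7 → L1 miss [D]
4: R B7 → L1 hit [D]
5: R B7 → L1 hit [D]
6: R B6 → L0 miss wb→B3 [-]
7: R B3 → L0 miss [-]
8: R B4 → L1 miss wb→B7 [-]
9: R B3 → L0 hit [-]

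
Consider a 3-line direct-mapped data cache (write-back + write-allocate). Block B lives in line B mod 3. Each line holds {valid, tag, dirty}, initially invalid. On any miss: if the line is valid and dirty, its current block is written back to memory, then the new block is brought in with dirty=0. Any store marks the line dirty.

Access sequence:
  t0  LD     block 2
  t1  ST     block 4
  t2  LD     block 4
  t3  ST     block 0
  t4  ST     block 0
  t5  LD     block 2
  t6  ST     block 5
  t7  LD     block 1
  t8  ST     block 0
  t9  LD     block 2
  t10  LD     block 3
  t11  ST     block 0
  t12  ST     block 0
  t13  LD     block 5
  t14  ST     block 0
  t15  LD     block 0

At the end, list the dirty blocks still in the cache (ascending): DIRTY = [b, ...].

DIRTY = [0]

0: R B2 → L2 miss [-]
1: W B4 → L1 miss [D]
2: R B4 → L1 hit [D]
3: W B0 → L0 miss [D]
4: W B0 → L0 hit [D]
5: R B2 → L2 hit [-]
6: W B5 → L2 miss [D]
7: R B1 → L1 miss wb→B4 [-]
8: W B0 → L0 hit [D]
9: R B2 → L2 miss wb→B5 [-]
10: R B3 → L0 miss wb→B0 [-]
11: W B0 → L0 miss [D]
12: W B0 → L0 hit [D]
13: R B5 → L2 miss [-]
14: W B0 → L0 hit [D]
15: R B0 → L0 hit [D]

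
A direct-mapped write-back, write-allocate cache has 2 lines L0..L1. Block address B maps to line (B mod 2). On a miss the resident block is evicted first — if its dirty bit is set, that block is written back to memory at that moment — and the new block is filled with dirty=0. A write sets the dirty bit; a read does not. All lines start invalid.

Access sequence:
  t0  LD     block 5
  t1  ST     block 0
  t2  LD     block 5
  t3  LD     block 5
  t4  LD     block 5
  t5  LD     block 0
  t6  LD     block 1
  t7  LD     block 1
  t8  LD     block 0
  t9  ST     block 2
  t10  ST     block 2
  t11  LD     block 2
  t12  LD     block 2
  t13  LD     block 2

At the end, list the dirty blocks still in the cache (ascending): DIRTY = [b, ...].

DIRTY = [2]

  0 | R B5 → L1 miss [-]
  1 | W B0 → L0 miss [D]
  2 | R B5 → L1 hit [-]
  3 | R B5 → L1 hit [-]
  4 | R B5 → L1 hit [-]
  5 | R B0 → L0 hit [D]
  6 | R B1 → L1 miss [-]
  7 | R B1 → L1 hit [-]
  8 | R B0 → L0 hit [D]
  9 | W B2 → L0 miss wb→B0 [D]
  10 | W B2 → L0 hit [D]
  11 | R B2 → L0 hit [D]
  12 | R B2 → L0 hit [D]
  13 | R B2 → L0 hit [D]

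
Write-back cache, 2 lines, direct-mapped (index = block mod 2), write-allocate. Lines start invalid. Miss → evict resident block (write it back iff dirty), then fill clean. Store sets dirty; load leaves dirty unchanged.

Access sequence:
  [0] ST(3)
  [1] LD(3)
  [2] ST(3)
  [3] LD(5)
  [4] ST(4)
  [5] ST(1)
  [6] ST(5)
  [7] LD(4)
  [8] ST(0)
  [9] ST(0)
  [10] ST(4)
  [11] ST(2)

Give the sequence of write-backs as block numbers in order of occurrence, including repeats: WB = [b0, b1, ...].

WB = [3, 1, 4, 0, 4]

0: W B3 → L1 miss [D]
1: R B3 → L1 hit [D]
2: W B3 → L1 hit [D]
3: R B5 → L1 miss wb→B3 [-]
4: W B4 → L0 miss [D]
5: W B1 → L1 miss [D]
6: W B5 → L1 miss wb→B1 [D]
7: R B4 → L0 hit [D]
8: W B0 → L0 miss wb→B4 [D]
9: W B0 → L0 hit [D]
10: W B4 → L0 miss wb→B0 [D]
11: W B2 → L0 miss wb→B4 [D]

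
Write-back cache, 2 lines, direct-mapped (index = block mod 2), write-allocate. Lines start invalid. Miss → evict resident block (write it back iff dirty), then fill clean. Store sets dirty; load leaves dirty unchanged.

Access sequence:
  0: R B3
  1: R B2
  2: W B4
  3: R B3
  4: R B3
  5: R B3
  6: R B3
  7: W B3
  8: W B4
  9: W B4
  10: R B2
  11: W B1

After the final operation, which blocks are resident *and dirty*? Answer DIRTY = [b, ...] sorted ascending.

0: R B3 → L1 miss [-]
1: R B2 → L0 miss [-]
2: W B4 → L0 miss [D]
3: R B3 → L1 hit [-]
4: R B3 → L1 hit [-]
5: R B3 → L1 hit [-]
6: R B3 → L1 hit [-]
7: W B3 → L1 hit [D]
8: W B4 → L0 hit [D]
9: W B4 → L0 hit [D]
10: R B2 → L0 miss wb→B4 [-]
11: W B1 → L1 miss wb→B3 [D]

DIRTY = [1]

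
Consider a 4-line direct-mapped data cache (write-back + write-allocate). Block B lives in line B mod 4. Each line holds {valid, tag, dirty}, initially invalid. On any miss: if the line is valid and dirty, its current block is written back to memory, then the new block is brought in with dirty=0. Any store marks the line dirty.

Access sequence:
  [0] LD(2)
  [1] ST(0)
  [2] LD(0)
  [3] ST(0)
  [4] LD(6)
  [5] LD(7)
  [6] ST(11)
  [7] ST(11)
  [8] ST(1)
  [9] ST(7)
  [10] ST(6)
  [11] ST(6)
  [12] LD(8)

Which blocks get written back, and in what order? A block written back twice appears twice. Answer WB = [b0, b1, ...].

WB = [11, 0]

0: R B2 -> L2 miss  d=-]
1: W B0 -> L0 miss  d=D]
2: R B0 -> L0 hit  d=D]
3: W B0 -> L0 hit  d=D]
4: R B6 -> L2 miss  d=-]
5: R B7 -> L3 miss  d=-]
6: W B11 -> L3 miss  d=D]
7: W B11 -> L3 hit  d=D]
8: W B1 -> L1 miss  d=D]
9: W B7 -> L3 miss wb->B11  d=D]
10: W B6 -> L2 hit  d=D]
11: W B6 -> L2 hit  d=D]
12: R B8 -> L0 miss wb->B0  d=-]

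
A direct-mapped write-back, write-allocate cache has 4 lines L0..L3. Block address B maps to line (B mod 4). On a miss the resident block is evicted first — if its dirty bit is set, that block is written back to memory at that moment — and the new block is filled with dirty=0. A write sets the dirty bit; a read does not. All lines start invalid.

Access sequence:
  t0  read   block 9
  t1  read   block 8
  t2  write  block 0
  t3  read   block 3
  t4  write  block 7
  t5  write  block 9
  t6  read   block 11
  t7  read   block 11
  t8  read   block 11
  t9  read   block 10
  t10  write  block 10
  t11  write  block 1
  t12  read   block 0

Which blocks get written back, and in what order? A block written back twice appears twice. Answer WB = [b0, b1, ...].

0: R B9 -> L1 miss  d=-]
1: R B8 -> L0 miss  d=-]
2: W B0 -> L0 miss  d=D]
3: R B3 -> L3 miss  d=-]
4: W B7 -> L3 miss  d=D]
5: W B9 -> L1 hit  d=D]
6: R B11 -> L3 miss wb->B7  d=-]
7: R B11 -> L3 hit  d=-]
8: R B11 -> L3 hit  d=-]
9: R B10 -> L2 miss  d=-]
10: W B10 -> L2 hit  d=D]
11: W B1 -> L1 miss wb->B9  d=D]
12: R B0 -> L0 hit  d=D]

WB = [7, 9]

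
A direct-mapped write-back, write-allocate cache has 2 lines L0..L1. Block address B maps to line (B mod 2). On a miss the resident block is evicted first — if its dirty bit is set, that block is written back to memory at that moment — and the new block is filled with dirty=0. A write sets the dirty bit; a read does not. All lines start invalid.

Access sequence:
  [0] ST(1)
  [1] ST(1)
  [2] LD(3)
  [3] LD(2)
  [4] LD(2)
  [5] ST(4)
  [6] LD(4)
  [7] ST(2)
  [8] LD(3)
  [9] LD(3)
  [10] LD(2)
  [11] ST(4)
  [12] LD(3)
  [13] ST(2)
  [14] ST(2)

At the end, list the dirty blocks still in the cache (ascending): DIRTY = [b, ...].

0: W B1 → L1 miss [D]
1: W B1 → L1 hit [D]
2: R B3 → L1 miss wb→B1 [-]
3: R B2 → L0 miss [-]
4: R B2 → L0 hit [-]
5: W B4 → L0 miss [D]
6: R B4 → L0 hit [D]
7: W B2 → L0 miss wb→B4 [D]
8: R B3 → L1 hit [-]
9: R B3 → L1 hit [-]
10: R B2 → L0 hit [D]
11: W B4 → L0 miss wb→B2 [D]
12: R B3 → L1 hit [-]
13: W B2 → L0 miss wb→B4 [D]
14: W B2 → L0 hit [D]

DIRTY = [2]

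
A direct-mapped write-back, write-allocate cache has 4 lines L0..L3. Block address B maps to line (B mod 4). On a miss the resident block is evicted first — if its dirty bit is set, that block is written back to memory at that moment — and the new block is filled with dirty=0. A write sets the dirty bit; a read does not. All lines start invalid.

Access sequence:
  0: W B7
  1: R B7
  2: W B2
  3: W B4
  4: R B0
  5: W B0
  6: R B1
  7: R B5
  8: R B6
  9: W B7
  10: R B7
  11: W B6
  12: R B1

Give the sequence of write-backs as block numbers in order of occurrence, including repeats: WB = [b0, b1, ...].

0: W B7 → L3 miss [D]
1: R B7 → L3 hit [D]
2: W B2 → L2 miss [D]
3: W B4 → L0 miss [D]
4: R B0 → L0 miss wb→B4 [-]
5: W B0 → L0 hit [D]
6: R B1 → L1 miss [-]
7: R B5 → L1 miss [-]
8: R B6 → L2 miss wb→B2 [-]
9: W B7 → L3 hit [D]
10: R B7 → L3 hit [D]
11: W B6 → L2 hit [D]
12: R B1 → L1 miss [-]

WB = [4, 2]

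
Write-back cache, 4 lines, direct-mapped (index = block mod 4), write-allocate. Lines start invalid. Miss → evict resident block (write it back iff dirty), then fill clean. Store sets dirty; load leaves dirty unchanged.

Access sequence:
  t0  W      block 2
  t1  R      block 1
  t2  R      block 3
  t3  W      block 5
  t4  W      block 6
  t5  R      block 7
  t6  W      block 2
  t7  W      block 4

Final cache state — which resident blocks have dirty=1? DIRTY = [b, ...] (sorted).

DIRTY = [2, 4, 5]

0: W B2 → L2 miss [D]
1: R B1 → L1 miss [-]
2: R B3 → L3 miss [-]
3: W B5 → L1 miss [D]
4: W B6 → L2 miss wb→B2 [D]
5: R B7 → L3 miss [-]
6: W B2 → L2 miss wb→B6 [D]
7: W B4 → L0 miss [D]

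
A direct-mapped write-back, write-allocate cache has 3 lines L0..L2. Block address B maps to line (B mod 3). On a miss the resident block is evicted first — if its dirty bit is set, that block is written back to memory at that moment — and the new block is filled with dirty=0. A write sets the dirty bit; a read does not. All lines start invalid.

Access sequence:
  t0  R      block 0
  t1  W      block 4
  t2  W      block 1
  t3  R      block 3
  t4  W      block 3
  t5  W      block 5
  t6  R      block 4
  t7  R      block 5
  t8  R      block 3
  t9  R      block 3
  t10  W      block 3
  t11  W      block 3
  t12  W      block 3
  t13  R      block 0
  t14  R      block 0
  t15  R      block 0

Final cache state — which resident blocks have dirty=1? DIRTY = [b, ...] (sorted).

  0 | R B0 → L0 miss [-]
  1 | W B4 → L1 miss [D]
  2 | W B1 → L1 miss wb→B4 [D]
  3 | R B3 → L0 miss [-]
  4 | W B3 → L0 hit [D]
  5 | W B5 → L2 miss [D]
  6 | R B4 → L1 miss wb→B1 [-]
  7 | R B5 → L2 hit [D]
  8 | R B3 → L0 hit [D]
  9 | R B3 → L0 hit [D]
  10 | W B3 → L0 hit [D]
  11 | W B3 → L0 hit [D]
  12 | W B3 → L0 hit [D]
  13 | R B0 → L0 miss wb→B3 [-]
  14 | R B0 → L0 hit [-]
  15 | R B0 → L0 hit [-]

DIRTY = [5]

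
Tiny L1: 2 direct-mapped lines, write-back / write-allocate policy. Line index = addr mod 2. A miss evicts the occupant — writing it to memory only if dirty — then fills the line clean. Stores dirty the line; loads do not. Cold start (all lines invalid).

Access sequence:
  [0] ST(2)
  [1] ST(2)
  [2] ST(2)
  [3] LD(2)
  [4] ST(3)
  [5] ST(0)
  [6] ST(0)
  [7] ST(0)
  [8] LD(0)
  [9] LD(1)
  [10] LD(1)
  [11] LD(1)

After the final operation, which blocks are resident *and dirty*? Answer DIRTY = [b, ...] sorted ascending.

  0 | W B2 → L0 miss [D]
  1 | W B2 → L0 hit [D]
  2 | W B2 → L0 hit [D]
  3 | R B2 → L0 hit [D]
  4 | W B3 → L1 miss [D]
  5 | W B0 → L0 miss wb→B2 [D]
  6 | W B0 → L0 hit [D]
  7 | W B0 → L0 hit [D]
  8 | R B0 → L0 hit [D]
  9 | R B1 → L1 miss wb→B3 [-]
  10 | R B1 → L1 hit [-]
  11 | R B1 → L1 hit [-]

DIRTY = [0]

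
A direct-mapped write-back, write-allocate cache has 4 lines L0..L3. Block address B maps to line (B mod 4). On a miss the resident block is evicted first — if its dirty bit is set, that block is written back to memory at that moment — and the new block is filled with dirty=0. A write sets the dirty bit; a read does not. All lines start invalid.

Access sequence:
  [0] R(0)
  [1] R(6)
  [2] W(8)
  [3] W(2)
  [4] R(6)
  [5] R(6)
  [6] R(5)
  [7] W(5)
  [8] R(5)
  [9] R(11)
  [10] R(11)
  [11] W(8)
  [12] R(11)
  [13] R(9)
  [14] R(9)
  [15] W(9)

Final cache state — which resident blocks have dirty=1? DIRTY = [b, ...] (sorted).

0: R B0 → L0 miss [-]
1: R B6 → L2 miss [-]
2: W B8 → L0 miss [D]
3: W B2 → L2 miss [D]
4: R B6 → L2 miss wb→B2 [-]
5: R B6 → L2 hit [-]
6: R B5 → L1 miss [-]
7: W B5 → L1 hit [D]
8: R B5 → L1 hit [D]
9: R B11 → L3 miss [-]
10: R B11 → L3 hit [-]
11: W B8 → L0 hit [D]
12: R B11 → L3 hit [-]
13: R B9 → L1 miss wb→B5 [-]
14: R B9 → L1 hit [-]
15: W B9 → L1 hit [D]

DIRTY = [8, 9]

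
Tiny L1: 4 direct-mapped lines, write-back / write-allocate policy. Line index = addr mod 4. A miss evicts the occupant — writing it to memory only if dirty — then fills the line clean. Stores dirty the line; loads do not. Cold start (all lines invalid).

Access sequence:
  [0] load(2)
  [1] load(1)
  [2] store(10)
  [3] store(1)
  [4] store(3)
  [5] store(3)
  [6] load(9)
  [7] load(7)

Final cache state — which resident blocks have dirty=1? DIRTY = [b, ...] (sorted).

DIRTY = [10]

  0 | R B2 → L2 miss [-]
  1 | R B1 → L1 miss [-]
  2 | W B10 → L2 miss [D]
  3 | W B1 → L1 hit [D]
  4 | W B3 → L3 miss [D]
  5 | W B3 → L3 hit [D]
  6 | R B9 → L1 miss wb→B1 [-]
  7 | R B7 → L3 miss wb→B3 [-]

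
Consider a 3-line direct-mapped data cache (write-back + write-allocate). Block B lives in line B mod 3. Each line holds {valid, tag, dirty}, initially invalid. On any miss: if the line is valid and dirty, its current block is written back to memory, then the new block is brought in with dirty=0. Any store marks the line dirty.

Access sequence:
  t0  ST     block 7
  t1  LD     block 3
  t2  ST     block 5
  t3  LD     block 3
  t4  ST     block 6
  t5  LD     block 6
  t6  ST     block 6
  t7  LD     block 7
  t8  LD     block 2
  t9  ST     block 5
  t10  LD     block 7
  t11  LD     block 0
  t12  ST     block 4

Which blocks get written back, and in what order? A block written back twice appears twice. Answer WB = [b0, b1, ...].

WB = [5, 6, 7]

  0 | W B7 → L1 miss [D]
  1 | R B3 → L0 miss [-]
  2 | W B5 → L2 miss [D]
  3 | R B3 → L0 hit [-]
  4 | W B6 → L0 miss [D]
  5 | R B6 → L0 hit [D]
  6 | W B6 → L0 hit [D]
  7 | R B7 → L1 hit [D]
  8 | R B2 → L2 miss wb→B5 [-]
  9 | W B5 → L2 miss [D]
  10 | R B7 → L1 hit [D]
  11 | R B0 → L0 miss wb→B6 [-]
  12 | W B4 → L1 miss wb→B7 [D]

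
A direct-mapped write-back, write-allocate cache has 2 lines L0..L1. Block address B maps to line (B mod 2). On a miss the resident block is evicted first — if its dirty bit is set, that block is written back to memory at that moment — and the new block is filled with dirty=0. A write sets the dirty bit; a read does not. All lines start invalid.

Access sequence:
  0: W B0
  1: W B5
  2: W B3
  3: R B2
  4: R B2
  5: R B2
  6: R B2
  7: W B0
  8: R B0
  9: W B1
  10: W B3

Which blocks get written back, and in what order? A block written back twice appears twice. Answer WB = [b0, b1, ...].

0: W B0 → L0 miss [D]
1: W B5 → L1 miss [D]
2: W B3 → L1 miss wb→B5 [D]
3: R B2 → L0 miss wb→B0 [-]
4: R B2 → L0 hit [-]
5: R B2 → L0 hit [-]
6: R B2 → L0 hit [-]
7: W B0 → L0 miss [D]
8: R B0 → L0 hit [D]
9: W B1 → L1 miss wb→B3 [D]
10: W B3 → L1 miss wb→B1 [D]

WB = [5, 0, 3, 1]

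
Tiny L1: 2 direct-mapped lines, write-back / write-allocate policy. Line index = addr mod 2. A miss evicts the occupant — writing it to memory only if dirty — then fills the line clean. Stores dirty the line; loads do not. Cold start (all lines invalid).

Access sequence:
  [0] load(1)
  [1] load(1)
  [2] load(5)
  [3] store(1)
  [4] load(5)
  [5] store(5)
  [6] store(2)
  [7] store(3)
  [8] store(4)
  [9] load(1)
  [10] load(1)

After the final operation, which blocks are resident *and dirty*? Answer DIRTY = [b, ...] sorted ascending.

0: R B1 → L1 miss [-]
1: R B1 → L1 hit [-]
2: R B5 → L1 miss [-]
3: W B1 → L1 miss [D]
4: R B5 → L1 miss wb→B1 [-]
5: W B5 → L1 hit [D]
6: W B2 → L0 miss [D]
7: W B3 → L1 miss wb→B5 [D]
8: W B4 → L0 miss wb→B2 [D]
9: R B1 → L1 miss wb→B3 [-]
10: R B1 → L1 hit [-]

DIRTY = [4]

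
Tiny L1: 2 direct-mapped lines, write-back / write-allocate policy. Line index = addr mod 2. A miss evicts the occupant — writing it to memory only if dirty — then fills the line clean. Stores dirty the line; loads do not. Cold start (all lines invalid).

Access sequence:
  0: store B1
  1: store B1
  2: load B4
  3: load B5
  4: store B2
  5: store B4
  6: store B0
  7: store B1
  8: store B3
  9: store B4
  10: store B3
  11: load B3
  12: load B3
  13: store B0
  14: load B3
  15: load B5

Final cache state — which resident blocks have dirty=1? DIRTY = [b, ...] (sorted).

  0 | W B1 → L1 miss [D]
  1 | W B1 → L1 hit [D]
  2 | R B4 → L0 miss [-]
  3 | R B5 → L1 miss wb→B1 [-]
  4 | W B2 → L0 miss [D]
  5 | W B4 → L0 miss wb→B2 [D]
  6 | W B0 → L0 miss wb→B4 [D]
  7 | W B1 → L1 miss [D]
  8 | W B3 → L1 miss wb→B1 [D]
  9 | W B4 → L0 miss wb→B0 [D]
  10 | W B3 → L1 hit [D]
  11 | R B3 → L1 hit [D]
  12 | R B3 → L1 hit [D]
  13 | W B0 → L0 miss wb→B4 [D]
  14 | R B3 → L1 hit [D]
  15 | R B5 → L1 miss wb→B3 [-]

DIRTY = [0]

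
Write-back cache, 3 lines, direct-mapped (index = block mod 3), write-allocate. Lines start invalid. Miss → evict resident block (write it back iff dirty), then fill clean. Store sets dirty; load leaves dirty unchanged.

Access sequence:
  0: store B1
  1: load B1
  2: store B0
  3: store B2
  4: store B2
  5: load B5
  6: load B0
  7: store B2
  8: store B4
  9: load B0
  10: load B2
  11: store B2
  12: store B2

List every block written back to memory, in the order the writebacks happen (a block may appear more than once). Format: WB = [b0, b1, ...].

0: W B1 -> L1 miss  d=D]
1: R B1 -> L1 hit  d=D]
2: W B0 -> L0 miss  d=D]
3: W B2 -> L2 miss  d=D]
4: W B2 -> L2 hit  d=D]
5: R B5 -> L2 miss wb->B2  d=-]
6: R B0 -> L0 hit  d=D]
7: W B2 -> L2 miss  d=D]
8: W B4 -> L1 miss wb->B1  d=D]
9: R B0 -> L0 hit  d=D]
10: R B2 -> L2 hit  d=D]
11: W B2 -> L2 hit  d=D]
12: W B2 -> L2 hit  d=D]

WB = [2, 1]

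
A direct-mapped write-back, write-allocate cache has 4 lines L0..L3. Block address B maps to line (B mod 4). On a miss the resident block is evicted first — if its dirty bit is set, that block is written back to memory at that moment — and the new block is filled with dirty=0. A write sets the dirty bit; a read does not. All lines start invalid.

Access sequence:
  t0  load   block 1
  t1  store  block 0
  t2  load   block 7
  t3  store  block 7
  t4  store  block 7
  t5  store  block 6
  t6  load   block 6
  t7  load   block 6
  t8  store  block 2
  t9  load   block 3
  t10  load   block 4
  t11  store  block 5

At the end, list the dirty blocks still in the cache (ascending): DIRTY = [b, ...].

DIRTY = [2, 5]

0: R B1 -> L1 miss  d=-]
1: W B0 -> L0 miss  d=D]
2: R B7 -> L3 miss  d=-]
3: W B7 -> L3 hit  d=D]
4: W B7 -> L3 hit  d=D]
5: W B6 -> L2 miss  d=D]
6: R B6 -> L2 hit  d=D]
7: R B6 -> L2 hit  d=D]
8: W B2 -> L2 miss wb->B6  d=D]
9: R B3 -> L3 miss wb->B7  d=-]
10: R B4 -> L0 miss wb->B0  d=-]
11: W B5 -> L1 miss  d=D]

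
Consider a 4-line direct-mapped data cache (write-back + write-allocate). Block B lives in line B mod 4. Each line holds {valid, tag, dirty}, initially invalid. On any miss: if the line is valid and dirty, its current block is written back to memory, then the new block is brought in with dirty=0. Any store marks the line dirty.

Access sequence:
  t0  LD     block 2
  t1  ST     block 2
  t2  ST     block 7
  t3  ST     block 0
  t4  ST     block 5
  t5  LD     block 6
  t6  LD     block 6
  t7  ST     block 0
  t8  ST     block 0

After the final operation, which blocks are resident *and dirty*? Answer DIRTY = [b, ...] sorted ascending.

DIRTY = [0, 5, 7]

  0 | R B2 → L2 miss [-]
  1 | W B2 → L2 hit [D]
  2 | W B7 → L3 miss [D]
  3 | W B0 → L0 miss [D]
  4 | W B5 → L1 miss [D]
  5 | R B6 → L2 miss wb→B2 [-]
  6 | R B6 → L2 hit [-]
  7 | W B0 → L0 hit [D]
  8 | W B0 → L0 hit [D]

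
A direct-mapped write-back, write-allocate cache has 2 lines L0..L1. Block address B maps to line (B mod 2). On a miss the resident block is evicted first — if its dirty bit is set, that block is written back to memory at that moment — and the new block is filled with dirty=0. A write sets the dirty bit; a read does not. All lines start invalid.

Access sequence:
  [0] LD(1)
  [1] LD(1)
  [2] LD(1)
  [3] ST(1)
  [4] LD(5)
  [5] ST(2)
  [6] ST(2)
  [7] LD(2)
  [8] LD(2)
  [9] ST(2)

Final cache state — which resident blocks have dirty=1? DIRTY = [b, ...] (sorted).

0: R B1 -> L1 miss  d=-]
1: R B1 -> L1 hit  d=-]
2: R B1 -> L1 hit  d=-]
3: W B1 -> L1 hit  d=D]
4: R B5 -> L1 miss wb->B1  d=-]
5: W B2 -> L0 miss  d=D]
6: W B2 -> L0 hit  d=D]
7: R B2 -> L0 hit  d=D]
8: R B2 -> L0 hit  d=D]
9: W B2 -> L0 hit  d=D]

DIRTY = [2]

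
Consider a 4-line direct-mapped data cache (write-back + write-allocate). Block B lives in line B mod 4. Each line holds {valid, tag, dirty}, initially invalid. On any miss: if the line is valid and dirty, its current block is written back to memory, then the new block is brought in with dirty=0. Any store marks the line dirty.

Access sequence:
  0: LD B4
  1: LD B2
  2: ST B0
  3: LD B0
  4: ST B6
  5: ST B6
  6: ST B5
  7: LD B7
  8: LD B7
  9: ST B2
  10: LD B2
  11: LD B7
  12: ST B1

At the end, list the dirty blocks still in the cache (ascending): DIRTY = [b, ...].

  0 | R B4 → L0 miss [-]
  1 | R B2 → L2 miss [-]
  2 | W B0 → L0 miss [D]
  3 | R B0 → L0 hit [D]
  4 | W B6 → L2 miss [D]
  5 | W B6 → L2 hit [D]
  6 | W B5 → L1 miss [D]
  7 | R B7 → L3 miss [-]
  8 | R B7 → L3 hit [-]
  9 | W B2 → L2 miss wb→B6 [D]
  10 | R B2 → L2 hit [D]
  11 | R B7 → L3 hit [-]
  12 | W B1 → L1 miss wb→B5 [D]

DIRTY = [0, 1, 2]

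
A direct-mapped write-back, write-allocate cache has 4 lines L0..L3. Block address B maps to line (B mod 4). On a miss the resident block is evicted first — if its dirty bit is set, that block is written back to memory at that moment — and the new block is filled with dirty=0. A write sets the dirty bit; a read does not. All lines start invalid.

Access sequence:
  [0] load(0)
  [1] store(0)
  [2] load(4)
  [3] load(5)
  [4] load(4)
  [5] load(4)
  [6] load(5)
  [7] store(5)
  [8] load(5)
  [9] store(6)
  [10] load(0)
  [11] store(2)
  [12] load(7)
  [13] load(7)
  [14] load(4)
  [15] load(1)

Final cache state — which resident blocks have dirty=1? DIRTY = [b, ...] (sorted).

0: R B0 -> L0 miss  d=-]
1: W B0 -> L0 hit  d=D]
2: R B4 -> L0 miss wb->B0  d=-]
3: R B5 -> L1 miss  d=-]
4: R B4 -> L0 hit  d=-]
5: R B4 -> L0 hit  d=-]
6: R B5 -> L1 hit  d=-]
7: W B5 -> L1 hit  d=D]
8: R B5 -> L1 hit  d=D]
9: W B6 -> L2 miss  d=D]
10: R B0 -> L0 miss  d=-]
11: W B2 -> L2 miss wb->B6  d=D]
12: R B7 -> L3 miss  d=-]
13: R B7 -> L3 hit  d=-]
14: R B4 -> L0 miss  d=-]
15: R B1 -> L1 miss wb->B5  d=-]

DIRTY = [2]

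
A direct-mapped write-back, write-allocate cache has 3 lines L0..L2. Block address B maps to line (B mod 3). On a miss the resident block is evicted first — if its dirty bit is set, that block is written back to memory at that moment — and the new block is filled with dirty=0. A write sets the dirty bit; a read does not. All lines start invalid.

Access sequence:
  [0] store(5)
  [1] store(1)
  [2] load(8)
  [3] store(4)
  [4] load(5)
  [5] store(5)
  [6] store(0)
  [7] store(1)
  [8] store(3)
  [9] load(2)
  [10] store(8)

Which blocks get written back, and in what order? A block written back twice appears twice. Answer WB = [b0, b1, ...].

0: W B5 → L2 miss [D]
1: W B1 → L1 miss [D]
2: R B8 → L2 miss wb→B5 [-]
3: W B4 → L1 miss wb→B1 [D]
4: R B5 → L2 miss [-]
5: W B5 → L2 hit [D]
6: W B0 → L0 miss [D]
7: W B1 → L1 miss wb→B4 [D]
8: W B3 → L0 miss wb→B0 [D]
9: R B2 → L2 miss wb→B5 [-]
10: W B8 → L2 miss [D]

WB = [5, 1, 4, 0, 5]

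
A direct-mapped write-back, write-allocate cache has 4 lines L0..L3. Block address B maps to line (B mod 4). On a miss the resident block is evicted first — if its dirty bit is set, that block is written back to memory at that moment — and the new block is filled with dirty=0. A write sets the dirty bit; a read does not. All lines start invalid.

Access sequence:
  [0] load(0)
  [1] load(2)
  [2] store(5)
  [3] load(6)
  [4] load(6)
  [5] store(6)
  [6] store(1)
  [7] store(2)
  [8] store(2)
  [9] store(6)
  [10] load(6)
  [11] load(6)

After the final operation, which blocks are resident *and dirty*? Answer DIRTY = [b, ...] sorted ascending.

  0 | R B0 → L0 miss [-]
  1 | R B2 → L2 miss [-]
  2 | W B5 → L1 miss [D]
  3 | R B6 → L2 miss [-]
  4 | R B6 → L2 hit [-]
  5 | W B6 → L2 hit [D]
  6 | W B1 → L1 miss wb→B5 [D]
  7 | W B2 → L2 miss wb→B6 [D]
  8 | W B2 → L2 hit [D]
  9 | W B6 → L2 miss wb→B2 [D]
  10 | R B6 → L2 hit [D]
  11 | R B6 → L2 hit [D]

DIRTY = [1, 6]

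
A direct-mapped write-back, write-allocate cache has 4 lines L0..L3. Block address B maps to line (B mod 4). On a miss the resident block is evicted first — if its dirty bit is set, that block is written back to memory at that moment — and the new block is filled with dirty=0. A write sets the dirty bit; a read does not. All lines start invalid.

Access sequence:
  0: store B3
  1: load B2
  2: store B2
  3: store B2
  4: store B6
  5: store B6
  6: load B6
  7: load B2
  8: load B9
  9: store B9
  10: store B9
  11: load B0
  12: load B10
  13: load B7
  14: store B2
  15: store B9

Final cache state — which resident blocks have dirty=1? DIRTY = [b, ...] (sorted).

0: W B3 -> L3 miss  d=D]
1: R B2 -> L2 miss  d=-]
2: W B2 -> L2 hit  d=D]
3: W B2 -> L2 hit  d=D]
4: W B6 -> L2 miss wb->B2  d=D]
5: W B6 -> L2 hit  d=D]
6: R B6 -> L2 hit  d=D]
7: R B2 -> L2 miss wb->B6  d=-]
8: R B9 -> L1 miss  d=-]
9: W B9 -> L1 hit  d=D]
10: W B9 -> L1 hit  d=D]
11: R B0 -> L0 miss  d=-]
12: R B10 -> L2 miss  d=-]
13: R B7 -> L3 miss wb->B3  d=-]
14: W B2 -> L2 miss  d=D]
15: W B9 -> L1 hit  d=D]

DIRTY = [2, 9]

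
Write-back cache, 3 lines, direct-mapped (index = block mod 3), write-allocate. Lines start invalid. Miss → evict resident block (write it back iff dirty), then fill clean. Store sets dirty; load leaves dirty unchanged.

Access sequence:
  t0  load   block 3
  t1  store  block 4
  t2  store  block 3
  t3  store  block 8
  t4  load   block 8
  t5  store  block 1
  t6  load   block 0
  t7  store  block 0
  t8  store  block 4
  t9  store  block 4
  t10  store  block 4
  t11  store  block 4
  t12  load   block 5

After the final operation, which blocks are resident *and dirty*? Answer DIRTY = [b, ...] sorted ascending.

0: R B3 -> L0 miss  d=-]
1: W B4 -> L1 miss  d=D]
2: W B3 -> L0 hit  d=D]
3: W B8 -> L2 miss  d=D]
4: R B8 -> L2 hit  d=D]
5: W B1 -> L1 miss wb->B4  d=D]
6: R B0 -> L0 miss wb->B3  d=-]
7: W B0 -> L0 hit  d=D]
8: W B4 -> L1 miss wb->B1  d=D]
9: W B4 -> L1 hit  d=D]
10: W B4 -> L1 hit  d=D]
11: W B4 -> L1 hit  d=D]
12: R B5 -> L2 miss wb->B8  d=-]

DIRTY = [0, 4]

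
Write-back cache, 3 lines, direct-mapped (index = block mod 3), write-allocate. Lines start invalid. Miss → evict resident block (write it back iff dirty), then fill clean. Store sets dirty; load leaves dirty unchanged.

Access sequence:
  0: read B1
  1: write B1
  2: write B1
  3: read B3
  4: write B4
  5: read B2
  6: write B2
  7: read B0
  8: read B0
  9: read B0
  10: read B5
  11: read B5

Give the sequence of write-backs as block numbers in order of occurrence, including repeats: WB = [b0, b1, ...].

WB = [1, 2]

0: R B1 → L1 miss [-]
1: W B1 → L1 hit [D]
2: W B1 → L1 hit [D]
3: R B3 → L0 miss [-]
4: W B4 → L1 miss wb→B1 [D]
5: R B2 → L2 miss [-]
6: W B2 → L2 hit [D]
7: R B0 → L0 miss [-]
8: R B0 → L0 hit [-]
9: R B0 → L0 hit [-]
10: R B5 → L2 miss wb→B2 [-]
11: R B5 → L2 hit [-]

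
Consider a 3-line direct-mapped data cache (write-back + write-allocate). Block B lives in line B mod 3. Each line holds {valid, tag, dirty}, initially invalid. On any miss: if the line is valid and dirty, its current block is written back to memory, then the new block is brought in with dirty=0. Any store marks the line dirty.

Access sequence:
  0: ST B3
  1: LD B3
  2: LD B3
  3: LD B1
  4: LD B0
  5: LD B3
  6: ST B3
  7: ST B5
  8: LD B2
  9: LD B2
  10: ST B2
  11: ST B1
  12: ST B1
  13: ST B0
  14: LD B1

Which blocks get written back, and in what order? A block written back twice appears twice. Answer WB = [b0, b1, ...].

WB = [3, 5, 3]

0: W B3 → L0 miss [D]
1: R B3 → L0 hit [D]
2: R B3 → L0 hit [D]
3: R B1 → L1 miss [-]
4: R B0 → L0 miss wb→B3 [-]
5: R B3 → L0 miss [-]
6: W B3 → L0 hit [D]
7: W B5 → L2 miss [D]
8: R B2 → L2 miss wb→B5 [-]
9: R B2 → L2 hit [-]
10: W B2 → L2 hit [D]
11: W B1 → L1 hit [D]
12: W B1 → L1 hit [D]
13: W B0 → L0 miss wb→B3 [D]
14: R B1 → L1 hit [D]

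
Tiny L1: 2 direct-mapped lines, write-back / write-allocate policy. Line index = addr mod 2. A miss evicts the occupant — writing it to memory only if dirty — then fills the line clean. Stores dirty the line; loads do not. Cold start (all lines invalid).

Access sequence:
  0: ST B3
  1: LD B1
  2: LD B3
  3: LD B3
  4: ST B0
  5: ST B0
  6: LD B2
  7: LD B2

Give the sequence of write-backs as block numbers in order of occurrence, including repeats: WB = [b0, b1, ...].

WB = [3, 0]

  0 | W B3 → L1 miss [D]
  1 | R B1 → L1 miss wb→B3 [-]
  2 | R B3 → L1 miss [-]
  3 | R B3 → L1 hit [-]
  4 | W B0 → L0 miss [D]
  5 | W B0 → L0 hit [D]
  6 | R B2 → L0 miss wb→B0 [-]
  7 | R B2 → L0 hit [-]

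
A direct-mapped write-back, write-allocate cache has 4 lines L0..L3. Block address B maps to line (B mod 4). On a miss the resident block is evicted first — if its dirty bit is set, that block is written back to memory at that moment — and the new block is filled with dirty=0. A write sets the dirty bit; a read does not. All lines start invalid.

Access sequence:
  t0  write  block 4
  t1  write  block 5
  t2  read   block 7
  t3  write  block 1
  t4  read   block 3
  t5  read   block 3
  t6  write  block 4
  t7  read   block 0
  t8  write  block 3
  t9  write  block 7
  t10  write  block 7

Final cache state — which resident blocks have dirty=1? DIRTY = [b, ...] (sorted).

DIRTY = [1, 7]

  0 | W B4 → L0 miss [D]
  1 | W B5 → L1 miss [D]
  2 | R B7 → L3 miss [-]
  3 | W B1 → L1 miss wb→B5 [D]
  4 | R B3 → L3 miss [-]
  5 | R B3 → L3 hit [-]
  6 | W B4 → L0 hit [D]
  7 | R B0 → L0 miss wb→B4 [-]
  8 | W B3 → L3 hit [D]
  9 | W B7 → L3 miss wb→B3 [D]
  10 | W B7 → L3 hit [D]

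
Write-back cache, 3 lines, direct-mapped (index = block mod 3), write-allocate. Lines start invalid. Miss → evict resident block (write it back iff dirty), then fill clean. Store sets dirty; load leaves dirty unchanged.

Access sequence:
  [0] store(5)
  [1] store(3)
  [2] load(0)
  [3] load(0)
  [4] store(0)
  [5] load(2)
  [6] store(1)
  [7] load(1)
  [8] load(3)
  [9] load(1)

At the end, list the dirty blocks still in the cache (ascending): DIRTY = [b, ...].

DIRTY = [1]

  0 | W B5 → L2 miss [D]
  1 | W B3 → L0 miss [D]
  2 | R B0 → L0 miss wb→B3 [-]
  3 | R B0 → L0 hit [-]
  4 | W B0 → L0 hit [D]
  5 | R B2 → L2 miss wb→B5 [-]
  6 | W B1 → L1 miss [D]
  7 | R B1 → L1 hit [D]
  8 | R B3 → L0 miss wb→B0 [-]
  9 | R B1 → L1 hit [D]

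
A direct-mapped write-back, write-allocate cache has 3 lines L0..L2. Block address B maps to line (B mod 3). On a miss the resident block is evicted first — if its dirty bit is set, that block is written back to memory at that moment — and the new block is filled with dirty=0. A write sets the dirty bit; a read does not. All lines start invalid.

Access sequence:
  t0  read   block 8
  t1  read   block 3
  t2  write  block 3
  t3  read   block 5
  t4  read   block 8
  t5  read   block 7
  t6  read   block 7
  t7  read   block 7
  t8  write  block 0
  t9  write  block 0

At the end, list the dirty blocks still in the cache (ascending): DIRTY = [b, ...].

0: R B8 -> L2 miss  d=-]
1: R B3 -> L0 miss  d=-]
2: W B3 -> L0 hit  d=D]
3: R B5 -> L2 miss  d=-]
4: R B8 -> L2 miss  d=-]
5: R B7 -> L1 miss  d=-]
6: R B7 -> L1 hit  d=-]
7: R B7 -> L1 hit  d=-]
8: W B0 -> L0 miss wb->B3  d=D]
9: W B0 -> L0 hit  d=D]

DIRTY = [0]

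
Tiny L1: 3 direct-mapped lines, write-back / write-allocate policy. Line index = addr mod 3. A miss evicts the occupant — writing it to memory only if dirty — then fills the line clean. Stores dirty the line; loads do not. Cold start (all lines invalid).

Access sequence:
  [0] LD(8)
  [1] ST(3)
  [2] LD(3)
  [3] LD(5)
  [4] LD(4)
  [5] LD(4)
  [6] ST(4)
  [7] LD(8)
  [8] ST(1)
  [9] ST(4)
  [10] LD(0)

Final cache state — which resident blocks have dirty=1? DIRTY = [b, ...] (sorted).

0: R B8 → L2 miss [-]
1: W B3 → L0 miss [D]
2: R B3 → L0 hit [D]
3: R B5 → L2 miss [-]
4: R B4 → L1 miss [-]
5: R B4 → L1 hit [-]
6: W B4 → L1 hit [D]
7: R B8 → L2 miss [-]
8: W B1 → L1 miss wb→B4 [D]
9: W B4 → L1 miss wb→B1 [D]
10: R B0 → L0 miss wb→B3 [-]

DIRTY = [4]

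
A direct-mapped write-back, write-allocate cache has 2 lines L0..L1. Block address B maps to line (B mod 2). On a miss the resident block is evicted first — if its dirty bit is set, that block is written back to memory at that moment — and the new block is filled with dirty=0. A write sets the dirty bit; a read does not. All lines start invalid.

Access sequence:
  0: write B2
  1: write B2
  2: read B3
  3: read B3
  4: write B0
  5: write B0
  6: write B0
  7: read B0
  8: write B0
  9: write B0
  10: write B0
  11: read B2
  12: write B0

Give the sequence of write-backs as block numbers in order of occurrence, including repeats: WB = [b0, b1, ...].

WB = [2, 0]

0: W B2 -> L0 miss  d=D]
1: W B2 -> L0 hit  d=D]
2: R B3 -> L1 miss  d=-]
3: R B3 -> L1 hit  d=-]
4: W B0 -> L0 miss wb->B2  d=D]
5: W B0 -> L0 hit  d=D]
6: W B0 -> L0 hit  d=D]
7: R B0 -> L0 hit  d=D]
8: W B0 -> L0 hit  d=D]
9: W B0 -> L0 hit  d=D]
10: W B0 -> L0 hit  d=D]
11: R B2 -> L0 miss wb->B0  d=-]
12: W B0 -> L0 miss  d=D]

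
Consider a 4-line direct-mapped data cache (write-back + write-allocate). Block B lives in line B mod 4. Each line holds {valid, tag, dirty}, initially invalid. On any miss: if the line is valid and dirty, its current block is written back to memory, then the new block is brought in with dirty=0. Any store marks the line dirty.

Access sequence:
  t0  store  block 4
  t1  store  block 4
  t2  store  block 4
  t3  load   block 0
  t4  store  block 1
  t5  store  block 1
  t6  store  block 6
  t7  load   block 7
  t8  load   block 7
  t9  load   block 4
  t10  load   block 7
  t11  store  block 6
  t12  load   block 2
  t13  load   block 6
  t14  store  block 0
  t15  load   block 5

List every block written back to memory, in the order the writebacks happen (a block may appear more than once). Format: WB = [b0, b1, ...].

0: W B4 → L0 miss [D]
1: W B4 → L0 hit [D]
2: W B4 → L0 hit [D]
3: R B0 → L0 miss wb→B4 [-]
4: W B1 → L1 miss [D]
5: W B1 → L1 hit [D]
6: W B6 → L2 miss [D]
7: R B7 → L3 miss [-]
8: R B7 → L3 hit [-]
9: R B4 → L0 miss [-]
10: R B7 → L3 hit [-]
11: W B6 → L2 hit [D]
12: R B2 → L2 miss wb→B6 [-]
13: R B6 → L2 miss [-]
14: W B0 → L0 miss [D]
15: R B5 → L1 miss wb→B1 [-]

WB = [4, 6, 1]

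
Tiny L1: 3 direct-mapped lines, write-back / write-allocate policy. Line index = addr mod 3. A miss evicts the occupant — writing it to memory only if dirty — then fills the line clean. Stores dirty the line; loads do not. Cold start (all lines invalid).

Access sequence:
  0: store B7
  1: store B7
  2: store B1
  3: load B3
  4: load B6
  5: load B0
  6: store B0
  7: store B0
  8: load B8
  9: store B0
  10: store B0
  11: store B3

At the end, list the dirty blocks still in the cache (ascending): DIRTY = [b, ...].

  0 | W B7 → L1 miss [D]
  1 | W B7 → L1 hit [D]
  2 | W B1 → L1 miss wb→B7 [D]
  3 | R B3 → L0 miss [-]
  4 | R B6 → L0 miss [-]
  5 | R B0 → L0 miss [-]
  6 | W B0 → L0 hit [D]
  7 | W B0 → L0 hit [D]
  8 | R B8 → L2 miss [-]
  9 | W B0 → L0 hit [D]
  10 | W B0 → L0 hit [D]
  11 | W B3 → L0 miss wb→B0 [D]

DIRTY = [1, 3]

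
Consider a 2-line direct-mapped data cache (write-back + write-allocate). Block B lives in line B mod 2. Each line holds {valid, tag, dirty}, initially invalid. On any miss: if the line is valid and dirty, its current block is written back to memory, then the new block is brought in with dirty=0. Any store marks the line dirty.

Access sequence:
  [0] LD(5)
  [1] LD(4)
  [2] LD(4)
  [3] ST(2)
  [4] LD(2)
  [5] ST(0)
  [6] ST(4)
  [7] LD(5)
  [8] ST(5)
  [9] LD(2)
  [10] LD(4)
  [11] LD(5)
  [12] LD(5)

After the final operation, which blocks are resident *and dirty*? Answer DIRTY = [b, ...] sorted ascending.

0: R B5 → L1 miss [-]
1: R B4 → L0 miss [-]
2: R B4 → L0 hit [-]
3: W B2 → L0 miss [D]
4: R B2 → L0 hit [D]
5: W B0 → L0 miss wb→B2 [D]
6: W B4 → L0 miss wb→B0 [D]
7: R B5 → L1 hit [-]
8: W B5 → L1 hit [D]
9: R B2 → L0 miss wb→B4 [-]
10: R B4 → L0 miss [-]
11: R B5 → L1 hit [D]
12: R B5 → L1 hit [D]

DIRTY = [5]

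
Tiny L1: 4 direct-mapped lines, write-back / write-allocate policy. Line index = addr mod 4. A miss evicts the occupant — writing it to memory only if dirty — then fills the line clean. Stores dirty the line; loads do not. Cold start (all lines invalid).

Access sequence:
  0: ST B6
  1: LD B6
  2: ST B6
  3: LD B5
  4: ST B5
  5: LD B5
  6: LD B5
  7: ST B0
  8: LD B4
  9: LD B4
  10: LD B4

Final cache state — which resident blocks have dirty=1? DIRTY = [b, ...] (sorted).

0: W B6 -> L2 miss  d=D]
1: R B6 -> L2 hit  d=D]
2: W B6 -> L2 hit  d=D]
3: R B5 -> L1 miss  d=-]
4: W B5 -> L1 hit  d=D]
5: R B5 -> L1 hit  d=D]
6: R B5 -> L1 hit  d=D]
7: W B0 -> L0 miss  d=D]
8: R B4 -> L0 miss wb->B0  d=-]
9: R B4 -> L0 hit  d=-]
10: R B4 -> L0 hit  d=-]

DIRTY = [5, 6]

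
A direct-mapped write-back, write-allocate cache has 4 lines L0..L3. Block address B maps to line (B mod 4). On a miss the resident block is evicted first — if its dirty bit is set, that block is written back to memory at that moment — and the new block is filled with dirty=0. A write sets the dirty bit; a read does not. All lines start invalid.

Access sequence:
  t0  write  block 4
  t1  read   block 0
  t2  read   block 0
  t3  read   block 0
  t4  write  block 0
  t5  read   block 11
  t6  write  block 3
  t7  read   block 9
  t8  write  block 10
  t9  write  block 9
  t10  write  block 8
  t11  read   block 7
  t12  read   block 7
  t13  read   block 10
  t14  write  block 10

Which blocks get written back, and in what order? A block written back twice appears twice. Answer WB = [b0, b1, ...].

WB = [4, 0, 3]

0: W B4 → L0 miss [D]
1: R B0 → L0 miss wb→B4 [-]
2: R B0 → L0 hit [-]
3: R B0 → L0 hit [-]
4: W B0 → L0 hit [D]
5: R B11 → L3 miss [-]
6: W B3 → L3 miss [D]
7: R B9 → L1 miss [-]
8: W B10 → L2 miss [D]
9: W B9 → L1 hit [D]
10: W B8 → L0 miss wb→B0 [D]
11: R B7 → L3 miss wb→B3 [-]
12: R B7 → L3 hit [-]
13: R B10 → L2 hit [D]
14: W B10 → L2 hit [D]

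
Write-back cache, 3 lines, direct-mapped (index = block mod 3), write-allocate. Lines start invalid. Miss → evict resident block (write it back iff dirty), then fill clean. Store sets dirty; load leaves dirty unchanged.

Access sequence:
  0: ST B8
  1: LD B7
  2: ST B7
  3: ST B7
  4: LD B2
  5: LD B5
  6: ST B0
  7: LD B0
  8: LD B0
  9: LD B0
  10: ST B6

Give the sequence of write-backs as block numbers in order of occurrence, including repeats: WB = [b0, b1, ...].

  0 | W B8 → L2 miss [D]
  1 | R B7 → L1 miss [-]
  2 | W B7 → L1 hit [D]
  3 | W B7 → L1 hit [D]
  4 | R B2 → L2 miss wb→B8 [-]
  5 | R B5 → L2 miss [-]
  6 | W B0 → L0 miss [D]
  7 | R B0 → L0 hit [D]
  8 | R B0 → L0 hit [D]
  9 | R B0 → L0 hit [D]
  10 | W B6 → L0 miss wb→B0 [D]

WB = [8, 0]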